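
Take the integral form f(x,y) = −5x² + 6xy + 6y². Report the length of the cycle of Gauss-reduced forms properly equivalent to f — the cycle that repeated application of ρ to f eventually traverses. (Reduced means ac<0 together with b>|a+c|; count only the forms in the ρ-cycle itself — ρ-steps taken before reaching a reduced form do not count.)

D = 156, ⌊√D⌋ = 12
river: ρ → (6,6,-5)
river: ρ → (-5,4,7)
river: ρ → (7,10,-2)
river: ρ → (-2,10,7)
river: ρ → (7,4,-5)
river: ρ → (-5,6,6)
ρ-cycle length = 6 (tail of 0 descent steps not counted)

6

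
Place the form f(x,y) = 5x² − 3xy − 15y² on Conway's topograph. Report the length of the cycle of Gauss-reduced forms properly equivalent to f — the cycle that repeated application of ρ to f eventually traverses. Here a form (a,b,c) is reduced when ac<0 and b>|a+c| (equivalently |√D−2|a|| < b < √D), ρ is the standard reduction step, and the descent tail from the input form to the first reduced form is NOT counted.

D = 309, ⌊√D⌋ = 17
descent: ρ → (-15,3,5)
descent: ρ → (5,17,-1)  [lands on river]
river: ρ → (-1,17,5)
river: ρ → (5,13,-7)
river: ρ → (-7,15,3)
river: ρ → (3,15,-7)
river: ρ → (-7,13,5)
ρ-cycle length = 6 (tail of 2 descent steps not counted)

6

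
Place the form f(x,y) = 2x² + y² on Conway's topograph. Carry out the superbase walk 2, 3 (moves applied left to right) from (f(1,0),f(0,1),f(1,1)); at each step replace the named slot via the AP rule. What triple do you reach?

start (2,1,3) = (f(1,0),f(0,1),f(1,1))
replace slot 2: 2·(2+3) − 1 = 9 → (2,9,3)
replace slot 3: 2·(2+9) − 3 = 19 → (2,9,19)

2,9,19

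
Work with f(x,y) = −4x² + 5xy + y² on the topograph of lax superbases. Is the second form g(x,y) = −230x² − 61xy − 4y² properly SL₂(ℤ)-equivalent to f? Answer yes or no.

D₁ = 41, D₂ = 41
river cycle of f (length 10): (1, 5, -4), (-4, 3, 2), (2, 5, -2), (-2, 3, 4), (4, 5, -1), (-1, 5, 4), (4, 3, -2), (-2, 5, 2), (2, 3, -4), (-4, 5, 1)
river cycle of g (length 10): (-4, 5, 1), (1, 5, -4), (-4, 3, 2), (2, 5, -2), (-2, 3, 4), (4, 5, -1), (-1, 5, 4), (4, 3, -2), (-2, 5, 2), (2, 3, -4)
cycles coincide ⇒ equivalent

yes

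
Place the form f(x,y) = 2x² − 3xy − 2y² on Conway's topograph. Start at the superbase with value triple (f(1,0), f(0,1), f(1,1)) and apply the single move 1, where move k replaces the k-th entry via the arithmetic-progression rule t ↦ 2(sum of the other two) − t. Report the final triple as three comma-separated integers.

start (2,-2,-3) = (f(1,0),f(0,1),f(1,1))
replace slot 1: 2·((-2)+(-3)) − 2 = -12 → (-12,-2,-3)

-12,-2,-3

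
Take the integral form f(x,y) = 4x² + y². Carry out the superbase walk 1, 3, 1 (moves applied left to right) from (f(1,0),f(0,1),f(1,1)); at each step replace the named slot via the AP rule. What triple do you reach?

start (4,1,5) = (f(1,0),f(0,1),f(1,1))
replace slot 1: 2·(1+5) − 4 = 8 → (8,1,5)
replace slot 3: 2·(8+1) − 5 = 13 → (8,1,13)
replace slot 1: 2·(1+13) − 8 = 20 → (20,1,13)

20,1,13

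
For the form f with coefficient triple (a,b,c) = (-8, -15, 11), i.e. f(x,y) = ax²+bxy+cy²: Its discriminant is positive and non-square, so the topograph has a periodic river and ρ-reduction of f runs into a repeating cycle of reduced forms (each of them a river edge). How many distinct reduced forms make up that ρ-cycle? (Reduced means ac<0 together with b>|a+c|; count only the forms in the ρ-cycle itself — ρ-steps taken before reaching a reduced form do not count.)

D = 577, ⌊√D⌋ = 24
descent: ρ → (11,15,-8)  [lands on river]
river: ρ → (-8,17,9)
river: ρ → (9,19,-6)
river: ρ → (-6,17,12)
river: ρ → (12,7,-11)
river: ρ → (-11,15,8)
river: ρ → (8,17,-9)
river: ρ → (-9,19,6)
river: ρ → (6,17,-12)
river: ρ → (-12,7,11)
ρ-cycle length = 10 (tail of 1 descent step not counted)

10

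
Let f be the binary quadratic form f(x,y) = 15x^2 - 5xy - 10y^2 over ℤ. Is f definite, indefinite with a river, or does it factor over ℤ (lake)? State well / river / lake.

D = b²−4ac = (-5)² − 4·15·(-10) = 625
D = 25² is a perfect square ⇒ form factors over ℤ ⇒ lakes

lake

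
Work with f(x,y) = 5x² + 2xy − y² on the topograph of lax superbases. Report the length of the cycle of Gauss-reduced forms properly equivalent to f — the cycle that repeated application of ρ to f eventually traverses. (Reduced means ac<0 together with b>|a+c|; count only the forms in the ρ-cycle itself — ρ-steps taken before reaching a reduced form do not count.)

D = 24, ⌊√D⌋ = 4
descent: ρ → (-1,4,2)  [lands on river]
river: ρ → (2,4,-1)
ρ-cycle length = 2 (tail of 1 descent step not counted)

2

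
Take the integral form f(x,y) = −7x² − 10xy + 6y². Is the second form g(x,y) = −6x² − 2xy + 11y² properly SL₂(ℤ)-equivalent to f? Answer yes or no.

D₁ = 268, D₂ = 268
river cycle of f (length 10): (6, 10, -7), (-7, 4, 9), (9, 14, -2), (-2, 14, 9), (9, 4, -7), (-7, 10, 6), (6, 14, -3), (-3, 16, 1), (1, 16, -3), (-3, 14, 6)
river cycle of g (length 10): (-6, 10, 7), (7, 4, -9), (-9, 14, 2), (2, 14, -9), (-9, 4, 7), (7, 10, -6), (-6, 14, 3), (3, 16, -1), (-1, 16, 3), (3, 14, -6)
cycles differ ⇒ inequivalent

no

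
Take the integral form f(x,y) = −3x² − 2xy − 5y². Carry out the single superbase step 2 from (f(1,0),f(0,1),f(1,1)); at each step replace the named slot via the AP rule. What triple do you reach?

start (-3,-5,-10) = (f(1,0),f(0,1),f(1,1))
replace slot 2: 2·((-3)+(-10)) − (-5) = -21 → (-3,-21,-10)

-3,-21,-10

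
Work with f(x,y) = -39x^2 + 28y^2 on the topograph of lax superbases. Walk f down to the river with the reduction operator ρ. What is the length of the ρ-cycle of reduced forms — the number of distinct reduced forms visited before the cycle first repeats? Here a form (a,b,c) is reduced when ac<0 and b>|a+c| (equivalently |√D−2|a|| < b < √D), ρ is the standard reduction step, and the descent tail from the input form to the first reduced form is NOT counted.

D = 4368, ⌊√D⌋ = 66
descent: ρ → (28,56,-11)  [lands on river]
river: ρ → (-11,54,33)
river: ρ → (33,12,-32)
river: ρ → (-32,52,13)
river: ρ → (13,52,-32)
river: ρ → (-32,12,33)
river: ρ → (33,54,-11)
river: ρ → (-11,56,28)
ρ-cycle length = 8 (tail of 1 descent step not counted)

8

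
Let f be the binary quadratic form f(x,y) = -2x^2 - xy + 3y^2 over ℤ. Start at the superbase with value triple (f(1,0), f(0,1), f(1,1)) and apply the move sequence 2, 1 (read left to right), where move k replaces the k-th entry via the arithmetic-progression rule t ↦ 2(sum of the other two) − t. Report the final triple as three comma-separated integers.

start (-2,3,0) = (f(1,0),f(0,1),f(1,1))
replace slot 2: 2·((-2)+0) − 3 = -7 → (-2,-7,0)
replace slot 1: 2·((-7)+0) − (-2) = -12 → (-12,-7,0)

-12,-7,0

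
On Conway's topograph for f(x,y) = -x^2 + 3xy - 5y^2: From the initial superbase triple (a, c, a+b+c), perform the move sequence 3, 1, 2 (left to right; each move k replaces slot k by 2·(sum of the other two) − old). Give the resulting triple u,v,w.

start (-1,-5,-3) = (f(1,0),f(0,1),f(1,1))
replace slot 3: 2·((-1)+(-5)) − (-3) = -9 → (-1,-5,-9)
replace slot 1: 2·((-5)+(-9)) − (-1) = -27 → (-27,-5,-9)
replace slot 2: 2·((-27)+(-9)) − (-5) = -67 → (-27,-67,-9)

-27,-67,-9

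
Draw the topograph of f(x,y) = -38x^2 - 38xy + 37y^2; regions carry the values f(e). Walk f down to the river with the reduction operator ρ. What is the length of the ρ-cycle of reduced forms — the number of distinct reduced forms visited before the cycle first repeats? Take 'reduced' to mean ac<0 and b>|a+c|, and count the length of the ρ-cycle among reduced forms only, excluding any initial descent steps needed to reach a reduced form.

D = 7068, ⌊√D⌋ = 84
descent: ρ → (37,38,-38)  [lands on river]
river: ρ → (-38,38,37)
river: ρ → (37,36,-39)
river: ρ → (-39,42,34)
river: ρ → (34,26,-47)
river: ρ → (-47,68,13)
river: ρ → (13,62,-62)
river: ρ → (-62,62,13)
river: ρ → (13,68,-47)
river: ρ → (-47,26,34)
river: ρ → (34,42,-39)
river: ρ → (-39,36,37)
ρ-cycle length = 12 (tail of 1 descent step not counted)

12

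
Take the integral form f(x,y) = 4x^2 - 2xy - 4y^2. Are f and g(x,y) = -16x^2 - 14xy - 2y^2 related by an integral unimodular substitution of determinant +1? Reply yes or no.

D₁ = 68, D₂ = 68
river cycle of f (length 6): (-4, 2, 4), (4, 6, -2), (-2, 6, 4), (4, 2, -4), (-4, 6, 2), (2, 6, -4)
river cycle of g (length 6): (-2, 6, 4), (4, 2, -4), (-4, 6, 2), (2, 6, -4), (-4, 2, 4), (4, 6, -2)
cycles coincide ⇒ equivalent

yes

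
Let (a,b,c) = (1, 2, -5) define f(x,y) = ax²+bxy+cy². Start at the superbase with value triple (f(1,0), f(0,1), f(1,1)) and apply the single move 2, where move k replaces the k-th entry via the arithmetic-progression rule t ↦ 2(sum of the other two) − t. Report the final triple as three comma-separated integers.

start (1,-5,-2) = (f(1,0),f(0,1),f(1,1))
replace slot 2: 2·(1+(-2)) − (-5) = 3 → (1,3,-2)

1,3,-2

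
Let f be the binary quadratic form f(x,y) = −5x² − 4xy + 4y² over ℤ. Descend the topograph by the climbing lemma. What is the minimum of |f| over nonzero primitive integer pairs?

descent: ρ → (4,4,-5)  [lands on river]
river: ρ → (-5,6,3)
river: ρ → (3,6,-5)
river: ρ → (-5,4,4)
closes: descent 1, river 4
min |a| on river = 3

3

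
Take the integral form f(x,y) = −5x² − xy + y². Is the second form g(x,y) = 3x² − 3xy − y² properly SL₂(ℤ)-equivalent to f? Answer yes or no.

D₁ = 21, D₂ = 21
river cycle of f (length 2): (1, 3, -3), (-3, 3, 1)
river cycle of g (length 2): (-1, 3, 3), (3, 3, -1)
cycles differ ⇒ inequivalent

no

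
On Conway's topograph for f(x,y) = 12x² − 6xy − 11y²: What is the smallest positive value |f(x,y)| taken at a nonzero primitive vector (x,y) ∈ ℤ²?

descent: ρ → (-11,6,12)  [lands on river]
river: ρ → (12,18,-5)
river: ρ → (-5,22,4)
river: ρ → (4,18,-15)
river: ρ → (-15,12,7)
river: ρ → (7,16,-11)
closes: descent 1, river 6
min |a| on river = 4

4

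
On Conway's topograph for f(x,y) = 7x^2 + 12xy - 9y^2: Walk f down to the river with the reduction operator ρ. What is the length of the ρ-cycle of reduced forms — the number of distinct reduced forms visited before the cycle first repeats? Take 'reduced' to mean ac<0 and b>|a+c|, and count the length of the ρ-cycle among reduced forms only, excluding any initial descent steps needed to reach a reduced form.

D = 396, ⌊√D⌋ = 19
river: ρ → (-9,6,10)
river: ρ → (10,14,-5)
river: ρ → (-5,16,7)
river: ρ → (7,12,-9)
ρ-cycle length = 4 (tail of 0 descent steps not counted)

4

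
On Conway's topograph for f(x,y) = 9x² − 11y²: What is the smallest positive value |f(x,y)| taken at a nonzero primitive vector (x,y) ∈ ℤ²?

descent: ρ → (-11,0,9)
descent: ρ → (9,18,-2)  [lands on river]
river: ρ → (-2,18,9)
closes: descent 2, river 2
min |a| on river = 2

2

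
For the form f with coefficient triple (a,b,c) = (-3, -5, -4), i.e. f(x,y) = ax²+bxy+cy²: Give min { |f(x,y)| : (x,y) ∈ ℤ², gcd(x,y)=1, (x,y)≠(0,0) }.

translate: b→-1 (≡5 mod 6), so (3,5,4)→(3,-1,2)
flip: (3,-1,2)→(2,1,3)
reduced (well bottom): (2,1,3) with a≤c, −a<b≤a
well minimum |f| = |-2| = 2 (negative-definite)

2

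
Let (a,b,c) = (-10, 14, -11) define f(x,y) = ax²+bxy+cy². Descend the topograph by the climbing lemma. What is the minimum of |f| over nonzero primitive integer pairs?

translate: b→6 (≡-14 mod 20), so (10,-14,11)→(10,6,7)
flip: (10,6,7)→(7,-6,10)
reduced (well bottom): (7,-6,10) with a≤c, −a<b≤a
well minimum |f| = |-7| = 7 (negative-definite)

7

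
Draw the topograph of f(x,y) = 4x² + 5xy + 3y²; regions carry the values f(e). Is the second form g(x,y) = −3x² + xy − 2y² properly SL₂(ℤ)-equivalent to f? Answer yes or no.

D₁ = -23, D₂ = -23
f: translate: b→-3 (≡5 mod 8), so (4,5,3)→(4,-3,2)
f: flip: (4,-3,2)→(2,3,4)
f: translate: b→-1 (≡3 mod 4), so (2,3,4)→(2,-1,3)
f: reduced (well bottom): (2,-1,3) with a≤c, −a<b≤a
g is negative-definite; reduce −g:
−g: flip: (3,-1,2)→(2,1,3)
−g: reduced (well bottom): (2,1,3) with a≤c, −a<b≤a
flip sign back: reduced form of g is (-2,-1,-3)
reduced forms (2, -1, 3) vs (-2, -1, -3) ⇒ inequivalent

no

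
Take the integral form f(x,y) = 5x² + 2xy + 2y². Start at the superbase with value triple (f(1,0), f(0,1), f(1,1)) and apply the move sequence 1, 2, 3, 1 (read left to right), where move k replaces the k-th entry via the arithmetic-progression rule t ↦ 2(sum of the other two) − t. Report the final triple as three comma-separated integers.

start (5,2,9) = (f(1,0),f(0,1),f(1,1))
replace slot 1: 2·(2+9) − 5 = 17 → (17,2,9)
replace slot 2: 2·(17+9) − 2 = 50 → (17,50,9)
replace slot 3: 2·(17+50) − 9 = 125 → (17,50,125)
replace slot 1: 2·(50+125) − 17 = 333 → (333,50,125)

333,50,125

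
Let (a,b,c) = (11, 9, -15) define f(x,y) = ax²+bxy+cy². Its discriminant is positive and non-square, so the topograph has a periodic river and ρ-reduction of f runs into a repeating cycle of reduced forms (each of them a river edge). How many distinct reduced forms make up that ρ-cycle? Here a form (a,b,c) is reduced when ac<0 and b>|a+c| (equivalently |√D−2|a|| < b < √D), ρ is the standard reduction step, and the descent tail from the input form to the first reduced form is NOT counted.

D = 741, ⌊√D⌋ = 27
river: ρ → (-15,21,5)
river: ρ → (5,19,-19)
river: ρ → (-19,19,5)
river: ρ → (5,21,-15)
river: ρ → (-15,9,11)
river: ρ → (11,13,-13)
river: ρ → (-13,13,11)
river: ρ → (11,9,-15)
ρ-cycle length = 8 (tail of 0 descent steps not counted)

8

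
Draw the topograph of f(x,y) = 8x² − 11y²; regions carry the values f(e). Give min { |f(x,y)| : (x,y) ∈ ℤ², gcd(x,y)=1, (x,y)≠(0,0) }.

descent: ρ → (-11,0,8)
descent: ρ → (8,16,-3)  [lands on river]
river: ρ → (-3,14,13)
river: ρ → (13,12,-4)
river: ρ → (-4,12,13)
river: ρ → (13,14,-3)
river: ρ → (-3,16,8)
closes: descent 2, river 6
min |a| on river = 3

3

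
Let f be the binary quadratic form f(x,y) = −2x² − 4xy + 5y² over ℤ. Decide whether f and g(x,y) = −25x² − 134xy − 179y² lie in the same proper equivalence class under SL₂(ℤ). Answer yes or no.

D₁ = 56, D₂ = 56
river cycle of f (length 4): (5, 4, -2), (-2, 4, 5), (5, 6, -1), (-1, 6, 5)
river cycle of g (length 4): (-2, 4, 5), (5, 6, -1), (-1, 6, 5), (5, 4, -2)
cycles coincide ⇒ equivalent

yes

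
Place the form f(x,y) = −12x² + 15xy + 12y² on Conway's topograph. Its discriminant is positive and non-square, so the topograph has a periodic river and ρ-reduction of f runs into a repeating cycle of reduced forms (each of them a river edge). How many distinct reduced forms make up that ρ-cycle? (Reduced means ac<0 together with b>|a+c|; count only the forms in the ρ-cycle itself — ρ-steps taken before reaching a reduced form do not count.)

D = 801, ⌊√D⌋ = 28
river: ρ → (12,9,-15)
river: ρ → (-15,21,6)
river: ρ → (6,27,-3)
river: ρ → (-3,27,6)
river: ρ → (6,21,-15)
river: ρ → (-15,9,12)
river: ρ → (12,15,-12)
river: ρ → (-12,9,15)
river: ρ → (15,21,-6)
river: ρ → (-6,27,3)
river: ρ → (3,27,-6)
river: ρ → (-6,21,15)
river: ρ → (15,9,-12)
river: ρ → (-12,15,12)
ρ-cycle length = 14 (tail of 0 descent steps not counted)

14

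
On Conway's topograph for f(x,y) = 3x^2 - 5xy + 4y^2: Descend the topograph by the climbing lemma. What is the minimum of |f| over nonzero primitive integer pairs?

translate: b→1 (≡-5 mod 6), so (3,-5,4)→(3,1,2)
flip: (3,1,2)→(2,-1,3)
reduced (well bottom): (2,-1,3) with a≤c, −a<b≤a
well minimum = a = 2

2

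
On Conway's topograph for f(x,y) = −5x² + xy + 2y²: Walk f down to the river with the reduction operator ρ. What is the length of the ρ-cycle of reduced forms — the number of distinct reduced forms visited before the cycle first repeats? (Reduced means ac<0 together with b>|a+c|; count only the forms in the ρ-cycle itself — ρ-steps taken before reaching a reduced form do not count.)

D = 41, ⌊√D⌋ = 6
descent: ρ → (2,3,-4)  [lands on river]
river: ρ → (-4,5,1)
river: ρ → (1,5,-4)
river: ρ → (-4,3,2)
river: ρ → (2,5,-2)
river: ρ → (-2,3,4)
river: ρ → (4,5,-1)
river: ρ → (-1,5,4)
river: ρ → (4,3,-2)
river: ρ → (-2,5,2)
ρ-cycle length = 10 (tail of 1 descent step not counted)

10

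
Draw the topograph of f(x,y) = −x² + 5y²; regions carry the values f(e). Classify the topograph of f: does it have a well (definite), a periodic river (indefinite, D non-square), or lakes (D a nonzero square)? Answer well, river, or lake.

D = b²−4ac = 0² − 4·(-1)·5 = 20
D > 0 non-square ⇒ indefinite ⇒ periodic river

river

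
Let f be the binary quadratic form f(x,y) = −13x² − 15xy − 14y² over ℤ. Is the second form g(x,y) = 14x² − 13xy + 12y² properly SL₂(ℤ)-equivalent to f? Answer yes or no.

D₁ = -503, D₂ = -503
f is negative-definite; reduce −f:
−f: translate: b→-11 (≡15 mod 26), so (13,15,14)→(13,-11,12)
−f: flip: (13,-11,12)→(12,11,13)
−f: reduced (well bottom): (12,11,13) with a≤c, −a<b≤a
flip sign back: reduced form of f is (-12,-11,-13)
g: flip: (14,-13,12)→(12,13,14)
g: translate: b→-11 (≡13 mod 24), so (12,13,14)→(12,-11,13)
g: reduced (well bottom): (12,-11,13) with a≤c, −a<b≤a
reduced forms (-12, -11, -13) vs (12, -11, 13) ⇒ inequivalent

no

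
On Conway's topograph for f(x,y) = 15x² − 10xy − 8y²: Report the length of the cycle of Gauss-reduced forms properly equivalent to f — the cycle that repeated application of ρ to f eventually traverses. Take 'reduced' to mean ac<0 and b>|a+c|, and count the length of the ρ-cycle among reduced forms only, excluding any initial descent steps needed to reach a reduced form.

D = 580, ⌊√D⌋ = 24
descent: ρ → (-8,10,15)  [lands on river]
river: ρ → (15,20,-3)
river: ρ → (-3,22,8)
river: ρ → (8,10,-15)
river: ρ → (-15,20,3)
river: ρ → (3,22,-8)
ρ-cycle length = 6 (tail of 1 descent step not counted)

6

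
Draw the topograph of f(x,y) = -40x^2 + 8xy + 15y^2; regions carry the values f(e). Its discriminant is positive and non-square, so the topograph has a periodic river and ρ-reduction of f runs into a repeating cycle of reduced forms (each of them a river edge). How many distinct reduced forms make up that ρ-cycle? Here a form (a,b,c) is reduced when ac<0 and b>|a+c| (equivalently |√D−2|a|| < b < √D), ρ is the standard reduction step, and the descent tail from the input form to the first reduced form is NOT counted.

D = 2464, ⌊√D⌋ = 49
descent: ρ → (15,22,-33)  [lands on river]
river: ρ → (-33,44,4)
river: ρ → (4,44,-33)
river: ρ → (-33,22,15)
river: ρ → (15,38,-17)
river: ρ → (-17,30,23)
river: ρ → (23,16,-24)
river: ρ → (-24,32,15)
river: ρ → (15,28,-28)
river: ρ → (-28,28,15)
river: ρ → (15,32,-24)
river: ρ → (-24,16,23)
river: ρ → (23,30,-17)
river: ρ → (-17,38,15)
ρ-cycle length = 14 (tail of 1 descent step not counted)

14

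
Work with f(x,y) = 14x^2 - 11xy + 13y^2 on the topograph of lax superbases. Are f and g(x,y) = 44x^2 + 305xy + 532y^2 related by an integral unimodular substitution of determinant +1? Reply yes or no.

D₁ = -607, D₂ = -607
f: flip: (14,-11,13)→(13,11,14)
f: reduced (well bottom): (13,11,14) with a≤c, −a<b≤a
g: translate: b→41 (≡305 mod 88), so (44,305,532)→(44,41,13)
g: flip: (44,41,13)→(13,-41,44)
g: translate: b→11 (≡-41 mod 26), so (13,-41,44)→(13,11,14)
g: reduced (well bottom): (13,11,14) with a≤c, −a<b≤a
reduced forms (13, 11, 14) vs (13, 11, 14) ⇒ equivalent

yes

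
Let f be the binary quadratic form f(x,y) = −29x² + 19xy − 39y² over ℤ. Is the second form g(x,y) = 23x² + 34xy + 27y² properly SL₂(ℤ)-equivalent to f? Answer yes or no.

D₁ = -4163, D₂ = -1328
discriminants differ ⇒ not SL₂(ℤ)-equivalent

no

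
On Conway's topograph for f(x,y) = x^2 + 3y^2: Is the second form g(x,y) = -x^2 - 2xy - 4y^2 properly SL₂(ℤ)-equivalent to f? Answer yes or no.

D₁ = -12, D₂ = -12
f: reduced (well bottom): (1,0,3) with a≤c, −a<b≤a
g is negative-definite; reduce −g:
−g: translate: b→0 (≡2 mod 2), so (1,2,4)→(1,0,3)
−g: reduced (well bottom): (1,0,3) with a≤c, −a<b≤a
flip sign back: reduced form of g is (-1,0,-3)
reduced forms (1, 0, 3) vs (-1, 0, -3) ⇒ inequivalent

no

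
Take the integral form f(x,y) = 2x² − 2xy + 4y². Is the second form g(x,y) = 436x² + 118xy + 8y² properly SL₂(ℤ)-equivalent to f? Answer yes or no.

D₁ = -28, D₂ = -28
f: translate: b→2 (≡-2 mod 4), so (2,-2,4)→(2,2,4)
f: reduced (well bottom): (2,2,4) with a≤c, −a<b≤a
g: flip: (436,118,8)→(8,-118,436)
g: translate: b→-6 (≡-118 mod 16), so (8,-118,436)→(8,-6,2)
g: flip: (8,-6,2)→(2,6,8)
g: translate: b→2 (≡6 mod 4), so (2,6,8)→(2,2,4)
g: reduced (well bottom): (2,2,4) with a≤c, −a<b≤a
reduced forms (2, 2, 4) vs (2, 2, 4) ⇒ equivalent

yes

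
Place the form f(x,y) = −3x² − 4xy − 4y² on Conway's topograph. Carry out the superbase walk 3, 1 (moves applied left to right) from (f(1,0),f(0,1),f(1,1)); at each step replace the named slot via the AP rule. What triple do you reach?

start (-3,-4,-11) = (f(1,0),f(0,1),f(1,1))
replace slot 3: 2·((-3)+(-4)) − (-11) = -3 → (-3,-4,-3)
replace slot 1: 2·((-4)+(-3)) − (-3) = -11 → (-11,-4,-3)

-11,-4,-3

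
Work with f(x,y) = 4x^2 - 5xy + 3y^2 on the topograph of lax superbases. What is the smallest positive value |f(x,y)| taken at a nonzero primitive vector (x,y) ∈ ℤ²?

translate: b→3 (≡-5 mod 8), so (4,-5,3)→(4,3,2)
flip: (4,3,2)→(2,-3,4)
translate: b→1 (≡-3 mod 4), so (2,-3,4)→(2,1,3)
reduced (well bottom): (2,1,3) with a≤c, −a<b≤a
well minimum = a = 2

2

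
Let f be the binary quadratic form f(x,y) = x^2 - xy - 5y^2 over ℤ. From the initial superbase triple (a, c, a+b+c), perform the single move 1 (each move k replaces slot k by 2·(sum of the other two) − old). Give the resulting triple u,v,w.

start (1,-5,-5) = (f(1,0),f(0,1),f(1,1))
replace slot 1: 2·((-5)+(-5)) − 1 = -21 → (-21,-5,-5)

-21,-5,-5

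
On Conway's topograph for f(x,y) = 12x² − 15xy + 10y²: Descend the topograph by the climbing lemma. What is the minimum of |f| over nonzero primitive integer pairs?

translate: b→9 (≡-15 mod 24), so (12,-15,10)→(12,9,7)
flip: (12,9,7)→(7,-9,12)
translate: b→5 (≡-9 mod 14), so (7,-9,12)→(7,5,10)
reduced (well bottom): (7,5,10) with a≤c, −a<b≤a
well minimum = a = 7

7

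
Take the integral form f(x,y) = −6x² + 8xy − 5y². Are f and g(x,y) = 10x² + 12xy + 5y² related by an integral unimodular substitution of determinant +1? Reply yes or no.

D₁ = -56, D₂ = -56
f is negative-definite; reduce −f:
−f: translate: b→4 (≡-8 mod 12), so (6,-8,5)→(6,4,3)
−f: flip: (6,4,3)→(3,-4,6)
−f: translate: b→2 (≡-4 mod 6), so (3,-4,6)→(3,2,5)
−f: reduced (well bottom): (3,2,5) with a≤c, −a<b≤a
flip sign back: reduced form of f is (-3,-2,-5)
g: translate: b→-8 (≡12 mod 20), so (10,12,5)→(10,-8,3)
g: flip: (10,-8,3)→(3,8,10)
g: translate: b→2 (≡8 mod 6), so (3,8,10)→(3,2,5)
g: reduced (well bottom): (3,2,5) with a≤c, −a<b≤a
reduced forms (-3, -2, -5) vs (3, 2, 5) ⇒ inequivalent

no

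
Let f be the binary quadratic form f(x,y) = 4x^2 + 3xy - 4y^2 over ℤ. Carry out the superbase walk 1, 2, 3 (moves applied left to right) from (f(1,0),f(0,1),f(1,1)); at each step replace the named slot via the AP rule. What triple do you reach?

start (4,-4,3) = (f(1,0),f(0,1),f(1,1))
replace slot 1: 2·((-4)+3) − 4 = -6 → (-6,-4,3)
replace slot 2: 2·((-6)+3) − (-4) = -2 → (-6,-2,3)
replace slot 3: 2·((-6)+(-2)) − 3 = -19 → (-6,-2,-19)

-6,-2,-19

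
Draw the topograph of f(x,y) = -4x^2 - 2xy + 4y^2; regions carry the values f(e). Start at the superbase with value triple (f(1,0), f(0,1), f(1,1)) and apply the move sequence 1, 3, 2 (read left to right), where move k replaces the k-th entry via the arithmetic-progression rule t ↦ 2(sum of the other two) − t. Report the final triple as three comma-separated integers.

start (-4,4,-2) = (f(1,0),f(0,1),f(1,1))
replace slot 1: 2·(4+(-2)) − (-4) = 8 → (8,4,-2)
replace slot 3: 2·(8+4) − (-2) = 26 → (8,4,26)
replace slot 2: 2·(8+26) − 4 = 64 → (8,64,26)

8,64,26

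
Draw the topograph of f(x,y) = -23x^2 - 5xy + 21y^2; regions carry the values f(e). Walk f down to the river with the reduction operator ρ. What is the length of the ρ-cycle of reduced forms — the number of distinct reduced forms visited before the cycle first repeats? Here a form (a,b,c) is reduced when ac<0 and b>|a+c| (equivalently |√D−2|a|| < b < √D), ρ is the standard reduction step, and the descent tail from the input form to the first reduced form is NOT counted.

D = 1957, ⌊√D⌋ = 44
descent: ρ → (21,5,-23)  [lands on river]
river: ρ → (-23,41,3)
river: ρ → (3,43,-9)
river: ρ → (-9,29,31)
river: ρ → (31,33,-7)
river: ρ → (-7,37,21)
ρ-cycle length = 6 (tail of 1 descent step not counted)

6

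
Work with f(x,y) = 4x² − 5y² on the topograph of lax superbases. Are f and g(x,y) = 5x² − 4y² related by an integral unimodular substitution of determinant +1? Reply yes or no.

D₁ = 80, D₂ = 80
river cycle of f (length 2): (4, 8, -1), (-1, 8, 4)
river cycle of g (length 2): (-4, 8, 1), (1, 8, -4)
cycles differ ⇒ inequivalent

no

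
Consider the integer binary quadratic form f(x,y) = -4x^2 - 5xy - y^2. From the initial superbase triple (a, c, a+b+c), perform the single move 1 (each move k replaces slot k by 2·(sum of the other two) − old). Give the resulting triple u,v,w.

start (-4,-1,-10) = (f(1,0),f(0,1),f(1,1))
replace slot 1: 2·((-1)+(-10)) − (-4) = -18 → (-18,-1,-10)

-18,-1,-10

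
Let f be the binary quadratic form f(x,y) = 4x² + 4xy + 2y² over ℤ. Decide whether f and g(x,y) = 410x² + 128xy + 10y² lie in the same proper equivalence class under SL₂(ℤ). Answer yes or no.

D₁ = -16, D₂ = -16
f: flip: (4,4,2)→(2,-4,4)
f: translate: b→0 (≡-4 mod 4), so (2,-4,4)→(2,0,2)
f: reduced (well bottom): (2,0,2) with a≤c, −a<b≤a
g: flip: (410,128,10)→(10,-128,410)
g: translate: b→-8 (≡-128 mod 20), so (10,-128,410)→(10,-8,2)
g: flip: (10,-8,2)→(2,8,10)
g: translate: b→0 (≡8 mod 4), so (2,8,10)→(2,0,2)
g: reduced (well bottom): (2,0,2) with a≤c, −a<b≤a
reduced forms (2, 0, 2) vs (2, 0, 2) ⇒ equivalent

yes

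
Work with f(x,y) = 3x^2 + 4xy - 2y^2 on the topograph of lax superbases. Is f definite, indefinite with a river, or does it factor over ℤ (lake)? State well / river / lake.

D = b²−4ac = 4² − 4·3·(-2) = 40
D > 0 non-square ⇒ indefinite ⇒ periodic river

river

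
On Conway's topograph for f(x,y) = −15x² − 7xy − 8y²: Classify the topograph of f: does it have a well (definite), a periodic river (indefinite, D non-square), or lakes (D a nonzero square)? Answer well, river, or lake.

D = b²−4ac = (-7)² − 4·(-15)·(-8) = -431
D < 0 ⇒ definite ⇒ every region one sign ⇒ single well

well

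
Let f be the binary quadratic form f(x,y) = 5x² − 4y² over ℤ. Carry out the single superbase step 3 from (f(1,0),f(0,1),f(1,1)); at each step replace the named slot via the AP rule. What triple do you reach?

start (5,-4,1) = (f(1,0),f(0,1),f(1,1))
replace slot 3: 2·(5+(-4)) − 1 = 1 → (5,-4,1)

5,-4,1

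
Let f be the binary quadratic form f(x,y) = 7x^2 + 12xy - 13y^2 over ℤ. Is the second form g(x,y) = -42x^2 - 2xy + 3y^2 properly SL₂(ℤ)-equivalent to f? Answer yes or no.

D₁ = 508, D₂ = 508
river cycle of f (length 12): (-13, 14, 6), (6, 22, -1), (-1, 22, 6), (6, 14, -13), (-13, 12, 7), (7, 16, -9), (-9, 20, 3), (3, 22, -2), (-2, 22, 3), (3, 20, -9), … (2 more)
river cycle of g (length 12): (3, 20, -9), (-9, 16, 7), (7, 12, -13), (-13, 14, 6), (6, 22, -1), (-1, 22, 6), (6, 14, -13), (-13, 12, 7), (7, 16, -9), (-9, 20, 3), … (2 more)
cycles coincide ⇒ equivalent

yes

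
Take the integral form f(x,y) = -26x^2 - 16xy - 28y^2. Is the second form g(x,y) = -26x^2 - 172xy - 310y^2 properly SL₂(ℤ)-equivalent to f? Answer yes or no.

D₁ = -2656, D₂ = -2656
f is negative-definite; reduce −f:
−f: reduced (well bottom): (26,16,28) with a≤c, −a<b≤a
flip sign back: reduced form of f is (-26,-16,-28)
g is negative-definite; reduce −g:
−g: translate: b→16 (≡172 mod 52), so (26,172,310)→(26,16,28)
−g: reduced (well bottom): (26,16,28) with a≤c, −a<b≤a
flip sign back: reduced form of g is (-26,-16,-28)
reduced forms (-26, -16, -28) vs (-26, -16, -28) ⇒ equivalent

yes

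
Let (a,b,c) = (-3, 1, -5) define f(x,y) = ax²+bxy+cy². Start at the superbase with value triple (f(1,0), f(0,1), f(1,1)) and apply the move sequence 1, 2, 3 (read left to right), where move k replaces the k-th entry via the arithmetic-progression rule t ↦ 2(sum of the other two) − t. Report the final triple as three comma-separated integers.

start (-3,-5,-7) = (f(1,0),f(0,1),f(1,1))
replace slot 1: 2·((-5)+(-7)) − (-3) = -21 → (-21,-5,-7)
replace slot 2: 2·((-21)+(-7)) − (-5) = -51 → (-21,-51,-7)
replace slot 3: 2·((-21)+(-51)) − (-7) = -137 → (-21,-51,-137)

-21,-51,-137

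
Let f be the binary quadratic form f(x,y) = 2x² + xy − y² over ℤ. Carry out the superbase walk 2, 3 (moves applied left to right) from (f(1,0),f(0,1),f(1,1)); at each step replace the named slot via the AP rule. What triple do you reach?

start (2,-1,2) = (f(1,0),f(0,1),f(1,1))
replace slot 2: 2·(2+2) − (-1) = 9 → (2,9,2)
replace slot 3: 2·(2+9) − 2 = 20 → (2,9,20)

2,9,20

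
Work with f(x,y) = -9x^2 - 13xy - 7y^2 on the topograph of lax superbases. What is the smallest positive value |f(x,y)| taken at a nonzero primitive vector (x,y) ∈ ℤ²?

translate: b→-5 (≡13 mod 18), so (9,13,7)→(9,-5,3)
flip: (9,-5,3)→(3,5,9)
translate: b→-1 (≡5 mod 6), so (3,5,9)→(3,-1,7)
reduced (well bottom): (3,-1,7) with a≤c, −a<b≤a
well minimum |f| = |-3| = 3 (negative-definite)

3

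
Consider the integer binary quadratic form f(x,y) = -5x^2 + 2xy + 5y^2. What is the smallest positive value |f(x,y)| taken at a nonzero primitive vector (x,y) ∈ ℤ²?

river: ρ → (5,8,-2)
river: ρ → (-2,8,5)
river: ρ → (5,2,-5)
river: ρ → (-5,8,2)
river: ρ → (2,8,-5)
river: ρ → (-5,2,5)
closes: descent 0, river 6
min |a| on river = 2

2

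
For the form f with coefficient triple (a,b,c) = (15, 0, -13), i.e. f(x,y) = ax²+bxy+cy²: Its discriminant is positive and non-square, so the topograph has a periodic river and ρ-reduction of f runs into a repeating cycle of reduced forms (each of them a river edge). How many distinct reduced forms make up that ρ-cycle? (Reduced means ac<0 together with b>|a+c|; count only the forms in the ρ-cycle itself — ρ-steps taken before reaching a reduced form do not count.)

D = 780, ⌊√D⌋ = 27
descent: ρ → (-13,26,2)  [lands on river]
river: ρ → (2,26,-13)
ρ-cycle length = 2 (tail of 1 descent step not counted)

2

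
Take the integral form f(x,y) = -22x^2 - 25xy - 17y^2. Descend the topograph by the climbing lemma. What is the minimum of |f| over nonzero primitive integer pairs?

translate: b→-19 (≡25 mod 44), so (22,25,17)→(22,-19,14)
flip: (22,-19,14)→(14,19,22)
translate: b→-9 (≡19 mod 28), so (14,19,22)→(14,-9,17)
reduced (well bottom): (14,-9,17) with a≤c, −a<b≤a
well minimum |f| = |-14| = 14 (negative-definite)

14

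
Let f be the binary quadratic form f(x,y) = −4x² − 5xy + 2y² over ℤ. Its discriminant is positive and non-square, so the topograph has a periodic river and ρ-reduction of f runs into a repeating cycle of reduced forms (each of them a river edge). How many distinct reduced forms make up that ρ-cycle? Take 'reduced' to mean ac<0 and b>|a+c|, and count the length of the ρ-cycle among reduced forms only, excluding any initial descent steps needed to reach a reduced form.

D = 57, ⌊√D⌋ = 7
descent: ρ → (2,5,-4)  [lands on river]
river: ρ → (-4,3,3)
river: ρ → (3,3,-4)
river: ρ → (-4,5,2)
river: ρ → (2,7,-1)
river: ρ → (-1,7,2)
ρ-cycle length = 6 (tail of 1 descent step not counted)

6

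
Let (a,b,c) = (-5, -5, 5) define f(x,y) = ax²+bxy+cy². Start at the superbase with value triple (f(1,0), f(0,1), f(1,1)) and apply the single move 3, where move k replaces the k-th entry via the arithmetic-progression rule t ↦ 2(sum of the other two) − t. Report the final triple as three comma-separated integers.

start (-5,5,-5) = (f(1,0),f(0,1),f(1,1))
replace slot 3: 2·((-5)+5) − (-5) = 5 → (-5,5,5)

-5,5,5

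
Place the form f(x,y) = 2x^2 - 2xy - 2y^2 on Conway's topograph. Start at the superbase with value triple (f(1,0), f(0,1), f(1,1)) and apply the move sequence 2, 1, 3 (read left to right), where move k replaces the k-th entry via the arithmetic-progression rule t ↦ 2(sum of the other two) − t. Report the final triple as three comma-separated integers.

start (2,-2,-2) = (f(1,0),f(0,1),f(1,1))
replace slot 2: 2·(2+(-2)) − (-2) = 2 → (2,2,-2)
replace slot 1: 2·(2+(-2)) − 2 = -2 → (-2,2,-2)
replace slot 3: 2·((-2)+2) − (-2) = 2 → (-2,2,2)

-2,2,2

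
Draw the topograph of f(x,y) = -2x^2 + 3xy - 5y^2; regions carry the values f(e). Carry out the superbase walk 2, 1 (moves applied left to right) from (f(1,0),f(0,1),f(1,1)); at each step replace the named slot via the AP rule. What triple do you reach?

start (-2,-5,-4) = (f(1,0),f(0,1),f(1,1))
replace slot 2: 2·((-2)+(-4)) − (-5) = -7 → (-2,-7,-4)
replace slot 1: 2·((-7)+(-4)) − (-2) = -20 → (-20,-7,-4)

-20,-7,-4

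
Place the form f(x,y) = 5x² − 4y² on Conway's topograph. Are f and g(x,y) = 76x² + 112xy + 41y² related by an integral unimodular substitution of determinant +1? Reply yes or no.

D₁ = 80, D₂ = 80
river cycle of f (length 2): (-4, 8, 1), (1, 8, -4)
river cycle of g (length 2): (-4, 8, 1), (1, 8, -4)
cycles coincide ⇒ equivalent

yes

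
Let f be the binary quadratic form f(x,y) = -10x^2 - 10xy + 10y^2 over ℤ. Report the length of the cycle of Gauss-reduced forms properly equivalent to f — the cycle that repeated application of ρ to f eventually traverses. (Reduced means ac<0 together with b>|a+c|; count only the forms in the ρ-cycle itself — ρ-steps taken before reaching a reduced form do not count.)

D = 500, ⌊√D⌋ = 22
descent: ρ → (10,10,-10)  [lands on river]
river: ρ → (-10,10,10)
ρ-cycle length = 2 (tail of 1 descent step not counted)

2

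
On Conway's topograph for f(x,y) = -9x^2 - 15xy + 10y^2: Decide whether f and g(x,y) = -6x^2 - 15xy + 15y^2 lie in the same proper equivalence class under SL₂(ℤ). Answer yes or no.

D₁ = 585, D₂ = 585
river cycle of f (length 12): (10, 15, -9), (-9, 21, 4), (4, 19, -14), (-14, 9, 9), (9, 9, -14), (-14, 19, 4), (4, 21, -9), (-9, 15, 10), (10, 5, -14), (-14, 23, 1), … (2 more)
river cycle of g (length 6): (15, 15, -6), (-6, 21, 6), (6, 15, -15), (-15, 15, 6), (6, 21, -6), (-6, 15, 15)
cycles differ ⇒ inequivalent

no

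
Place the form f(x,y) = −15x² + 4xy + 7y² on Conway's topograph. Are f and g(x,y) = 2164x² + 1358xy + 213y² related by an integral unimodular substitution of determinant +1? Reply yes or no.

D₁ = 436, D₂ = 436
river cycle of f (length 30): (7, 10, -12), (-12, 14, 5), (5, 16, -9), (-9, 20, 1), (1, 20, -9), (-9, 16, 5), (5, 14, -12), (-12, 10, 7), (7, 18, -4), (-4, 14, 15), … (20 more)
river cycle of g (length 30): (7, 10, -12), (-12, 14, 5), (5, 16, -9), (-9, 20, 1), (1, 20, -9), (-9, 16, 5), (5, 14, -12), (-12, 10, 7), (7, 18, -4), (-4, 14, 15), … (20 more)
cycles coincide ⇒ equivalent

yes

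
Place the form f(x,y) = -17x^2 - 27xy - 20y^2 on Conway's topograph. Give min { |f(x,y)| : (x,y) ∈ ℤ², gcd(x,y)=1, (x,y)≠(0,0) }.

translate: b→-7 (≡27 mod 34), so (17,27,20)→(17,-7,10)
flip: (17,-7,10)→(10,7,17)
reduced (well bottom): (10,7,17) with a≤c, −a<b≤a
well minimum |f| = |-10| = 10 (negative-definite)

10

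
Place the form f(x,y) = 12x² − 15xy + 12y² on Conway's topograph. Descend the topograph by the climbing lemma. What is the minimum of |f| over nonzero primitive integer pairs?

translate: b→9 (≡-15 mod 24), so (12,-15,12)→(12,9,9)
flip: (12,9,9)→(9,-9,12)
translate: b→9 (≡-9 mod 18), so (9,-9,12)→(9,9,12)
reduced (well bottom): (9,9,12) with a≤c, −a<b≤a
well minimum = a = 9

9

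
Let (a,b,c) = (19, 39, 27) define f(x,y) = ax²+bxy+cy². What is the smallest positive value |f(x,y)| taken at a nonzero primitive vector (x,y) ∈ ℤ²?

translate: b→1 (≡39 mod 38), so (19,39,27)→(19,1,7)
flip: (19,1,7)→(7,-1,19)
reduced (well bottom): (7,-1,19) with a≤c, −a<b≤a
well minimum = a = 7

7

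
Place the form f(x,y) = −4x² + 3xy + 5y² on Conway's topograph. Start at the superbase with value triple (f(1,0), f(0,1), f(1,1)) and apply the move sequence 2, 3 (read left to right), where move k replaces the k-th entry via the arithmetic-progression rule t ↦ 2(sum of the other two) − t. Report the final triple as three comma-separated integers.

start (-4,5,4) = (f(1,0),f(0,1),f(1,1))
replace slot 2: 2·((-4)+4) − 5 = -5 → (-4,-5,4)
replace slot 3: 2·((-4)+(-5)) − 4 = -22 → (-4,-5,-22)

-4,-5,-22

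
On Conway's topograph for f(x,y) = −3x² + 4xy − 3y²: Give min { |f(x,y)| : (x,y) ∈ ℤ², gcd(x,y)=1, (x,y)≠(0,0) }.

translate: b→2 (≡-4 mod 6), so (3,-4,3)→(3,2,2)
flip: (3,2,2)→(2,-2,3)
translate: b→2 (≡-2 mod 4), so (2,-2,3)→(2,2,3)
reduced (well bottom): (2,2,3) with a≤c, −a<b≤a
well minimum |f| = |-2| = 2 (negative-definite)

2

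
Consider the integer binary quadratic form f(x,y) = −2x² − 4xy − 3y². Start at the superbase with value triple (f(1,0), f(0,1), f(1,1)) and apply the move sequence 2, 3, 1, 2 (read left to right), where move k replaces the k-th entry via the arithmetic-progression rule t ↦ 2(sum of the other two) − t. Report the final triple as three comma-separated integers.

start (-2,-3,-9) = (f(1,0),f(0,1),f(1,1))
replace slot 2: 2·((-2)+(-9)) − (-3) = -19 → (-2,-19,-9)
replace slot 3: 2·((-2)+(-19)) − (-9) = -33 → (-2,-19,-33)
replace slot 1: 2·((-19)+(-33)) − (-2) = -102 → (-102,-19,-33)
replace slot 2: 2·((-102)+(-33)) − (-19) = -251 → (-102,-251,-33)

-102,-251,-33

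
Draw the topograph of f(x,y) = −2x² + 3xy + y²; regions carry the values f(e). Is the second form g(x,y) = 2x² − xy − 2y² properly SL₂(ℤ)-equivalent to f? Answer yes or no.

D₁ = 17, D₂ = 17
river cycle of f (length 6): (1, 3, -2), (-2, 1, 2), (2, 3, -1), (-1, 3, 2), (2, 1, -2), (-2, 3, 1)
river cycle of g (length 6): (-2, 1, 2), (2, 3, -1), (-1, 3, 2), (2, 1, -2), (-2, 3, 1), (1, 3, -2)
cycles coincide ⇒ equivalent

yes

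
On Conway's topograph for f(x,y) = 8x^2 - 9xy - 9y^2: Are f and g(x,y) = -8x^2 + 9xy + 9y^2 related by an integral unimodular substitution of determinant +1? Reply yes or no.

D₁ = 369, D₂ = 369
river cycle of f (length 16): (-9, 9, 8), (8, 7, -10), (-10, 13, 5), (5, 17, -4), (-4, 15, 9), (9, 3, -10), (-10, 17, 2), (2, 19, -1), (-1, 19, 2), (2, 17, -10), … (6 more)
river cycle of g (length 16): (9, 9, -8), (-8, 7, 10), (10, 13, -5), (-5, 17, 4), (4, 15, -9), (-9, 3, 10), (10, 17, -2), (-2, 19, 1), (1, 19, -2), (-2, 17, 10), … (6 more)
cycles differ ⇒ inequivalent

no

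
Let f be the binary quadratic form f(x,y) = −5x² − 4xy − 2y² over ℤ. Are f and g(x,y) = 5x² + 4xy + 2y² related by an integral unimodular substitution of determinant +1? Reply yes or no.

D₁ = -24, D₂ = -24
f is negative-definite; reduce −f:
−f: flip: (5,4,2)→(2,-4,5)
−f: translate: b→0 (≡-4 mod 4), so (2,-4,5)→(2,0,3)
−f: reduced (well bottom): (2,0,3) with a≤c, −a<b≤a
flip sign back: reduced form of f is (-2,0,-3)
g: flip: (5,4,2)→(2,-4,5)
g: translate: b→0 (≡-4 mod 4), so (2,-4,5)→(2,0,3)
g: reduced (well bottom): (2,0,3) with a≤c, −a<b≤a
reduced forms (-2, 0, -3) vs (2, 0, 3) ⇒ inequivalent

no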